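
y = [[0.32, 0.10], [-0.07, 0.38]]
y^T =[[0.32, -0.07],[0.10, 0.38]]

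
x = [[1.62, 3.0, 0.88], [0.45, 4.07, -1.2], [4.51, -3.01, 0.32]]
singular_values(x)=[6.19, 4.47, 1.37]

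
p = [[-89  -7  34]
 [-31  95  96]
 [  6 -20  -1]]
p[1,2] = 96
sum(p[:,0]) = -114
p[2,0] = 6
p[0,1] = -7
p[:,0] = [-89, -31, 6]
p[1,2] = 96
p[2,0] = 6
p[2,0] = 6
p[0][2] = 34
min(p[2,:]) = -20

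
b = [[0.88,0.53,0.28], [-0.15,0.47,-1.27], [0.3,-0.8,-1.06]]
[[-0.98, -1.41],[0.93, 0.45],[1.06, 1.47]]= b@ [[-0.58, -0.68],  [-0.44, -1.16],  [-0.83, -0.70]]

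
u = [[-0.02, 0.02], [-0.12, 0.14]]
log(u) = [[-6.21+3.56j, (0.58-0.5j)],[-3.45+2.98j, (-1.61-0.42j)]]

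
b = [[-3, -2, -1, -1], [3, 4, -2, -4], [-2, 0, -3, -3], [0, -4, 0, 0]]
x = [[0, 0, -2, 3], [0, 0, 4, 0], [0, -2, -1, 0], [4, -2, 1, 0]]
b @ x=[[-4, 4, -2, -9], [-16, 12, 8, 9], [-12, 12, 4, -6], [0, 0, -16, 0]]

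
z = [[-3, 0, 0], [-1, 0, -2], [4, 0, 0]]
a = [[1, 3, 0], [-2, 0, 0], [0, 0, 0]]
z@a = [[-3, -9, 0], [-1, -3, 0], [4, 12, 0]]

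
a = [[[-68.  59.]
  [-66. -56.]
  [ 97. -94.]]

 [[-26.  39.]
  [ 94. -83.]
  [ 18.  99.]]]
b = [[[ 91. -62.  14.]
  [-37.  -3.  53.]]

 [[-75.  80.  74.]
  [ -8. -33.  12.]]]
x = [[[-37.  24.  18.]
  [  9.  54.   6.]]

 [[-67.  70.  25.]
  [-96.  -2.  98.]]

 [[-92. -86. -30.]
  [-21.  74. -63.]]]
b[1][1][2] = 12.0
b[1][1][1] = -33.0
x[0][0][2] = 18.0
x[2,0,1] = -86.0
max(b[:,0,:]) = 91.0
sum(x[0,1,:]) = 69.0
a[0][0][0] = -68.0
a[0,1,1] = -56.0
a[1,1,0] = 94.0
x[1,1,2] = 98.0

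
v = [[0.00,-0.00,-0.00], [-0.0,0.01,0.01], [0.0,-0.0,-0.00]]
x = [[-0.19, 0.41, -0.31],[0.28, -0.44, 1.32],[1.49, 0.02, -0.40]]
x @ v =[[0.00, 0.00, 0.0], [0.0, -0.00, -0.0], [0.00, 0.00, 0.00]]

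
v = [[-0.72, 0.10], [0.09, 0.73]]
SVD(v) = [[0.44, 0.9], [0.9, -0.44]] @ diag([0.7382687155104888, 0.7241265798867577]) @ [[-0.32, 0.95], [-0.95, -0.32]]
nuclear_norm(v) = 1.46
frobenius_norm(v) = 1.03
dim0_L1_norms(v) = [0.81, 0.83]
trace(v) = 0.01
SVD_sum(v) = [[-0.10, 0.31], [-0.21, 0.63]] + [[-0.62,-0.21], [0.3,0.10]]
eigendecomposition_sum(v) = [[-0.72,  0.05],[0.04,  -0.0]] + [[0.00, 0.05], [0.05, 0.73]]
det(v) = -0.53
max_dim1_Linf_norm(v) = 0.73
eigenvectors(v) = [[-1.00, -0.07], [0.06, -1.00]]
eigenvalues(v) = [-0.73, 0.74]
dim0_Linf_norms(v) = [0.72, 0.73]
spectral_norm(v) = 0.74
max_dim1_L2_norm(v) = 0.74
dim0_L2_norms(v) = [0.73, 0.74]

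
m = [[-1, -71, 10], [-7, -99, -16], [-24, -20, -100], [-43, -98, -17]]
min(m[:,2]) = -100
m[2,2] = -100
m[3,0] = -43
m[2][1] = -20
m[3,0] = -43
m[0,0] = -1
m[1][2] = -16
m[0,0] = -1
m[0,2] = 10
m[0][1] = -71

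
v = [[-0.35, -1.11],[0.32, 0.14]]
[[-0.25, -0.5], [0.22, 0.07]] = v@[[0.67,0.01], [0.01,0.45]]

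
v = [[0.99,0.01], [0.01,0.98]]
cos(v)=[[0.55, -0.01], [-0.01, 0.56]]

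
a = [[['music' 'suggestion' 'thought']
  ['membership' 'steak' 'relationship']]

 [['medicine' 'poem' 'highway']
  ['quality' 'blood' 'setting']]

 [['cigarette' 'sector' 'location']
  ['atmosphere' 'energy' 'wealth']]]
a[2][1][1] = 'energy'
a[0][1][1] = 'steak'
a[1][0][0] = 'medicine'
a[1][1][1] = 'blood'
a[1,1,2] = 'setting'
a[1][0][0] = 'medicine'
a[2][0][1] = 'sector'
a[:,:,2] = [['thought', 'relationship'], ['highway', 'setting'], ['location', 'wealth']]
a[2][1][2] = 'wealth'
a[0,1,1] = 'steak'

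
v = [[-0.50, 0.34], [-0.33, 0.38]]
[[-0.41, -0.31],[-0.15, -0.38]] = v @ [[1.32, -0.17], [0.74, -1.16]]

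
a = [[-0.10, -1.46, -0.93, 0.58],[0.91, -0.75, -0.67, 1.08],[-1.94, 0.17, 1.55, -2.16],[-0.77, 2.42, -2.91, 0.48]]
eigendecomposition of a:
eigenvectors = [[0.15+0.00j, (-0.38-0.22j), (-0.38+0.22j), (-0.54+0j)], [0.27+0.00j, (-0.34-0.03j), -0.34+0.03j, 0.11+0.00j], [(-0.67+0j), 0.33-0.09j, (0.33+0.09j), 0.36+0.00j], [(0.68+0j), 0.76+0.00j, 0.76-0.00j, 0.75+0.00j]]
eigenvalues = [(4.12+0j), (-1.47+0.47j), (-1.47-0.47j), (-0+0j)]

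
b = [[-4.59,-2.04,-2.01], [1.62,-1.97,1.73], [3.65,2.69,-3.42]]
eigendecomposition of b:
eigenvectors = [[(0.66+0j), 0.66-0.00j, (0.32+0j)], [-0.48-0.22j, (-0.48+0.22j), (-0.68+0j)], [(-0.11-0.53j), (-0.11+0.53j), 0.66+0.00j]]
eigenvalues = [(-2.78+2.27j), (-2.78-2.27j), (-4.42+0j)]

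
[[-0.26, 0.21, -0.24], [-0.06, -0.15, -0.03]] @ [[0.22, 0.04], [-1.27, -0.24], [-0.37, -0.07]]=[[-0.24,-0.04], [0.19,0.04]]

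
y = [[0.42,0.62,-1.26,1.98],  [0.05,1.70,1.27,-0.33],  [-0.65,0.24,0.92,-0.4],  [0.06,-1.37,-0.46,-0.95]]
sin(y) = [[0.22, 0.76, -0.63, 1.37], [0.33, 0.76, 0.16, 0.09], [-0.41, -0.14, 0.33, -0.21], [-0.10, -0.79, 0.03, -0.88]]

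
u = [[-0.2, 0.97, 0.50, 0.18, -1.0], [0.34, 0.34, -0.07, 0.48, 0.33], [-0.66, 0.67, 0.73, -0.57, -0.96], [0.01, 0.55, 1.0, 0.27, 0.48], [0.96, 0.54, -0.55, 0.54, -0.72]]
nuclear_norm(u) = 5.61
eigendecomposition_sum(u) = [[0.05+0.68j, (0.17+0.13j), -0.13-0.48j, 0.10-0.08j, -0.41-0.65j],[(-0.06-0.06j), -0.03+0.00j, (0.05+0.03j), (-0+0.02j), 0.09+0.02j],[0.13+0.37j, 0.11+0.05j, -0.14-0.25j, 0.04-0.06j, (-0.32-0.3j)],[-0.03-0.56j, -0.14-0.11j, 0.10+0.40j, (-0.08+0.07j), 0.33+0.54j],[0.25+0.29j, (0.12+0j), (-0.22-0.18j), (0.02-0.07j), (-0.41-0.16j)]] + [[(0.05-0.68j), (0.17-0.13j), -0.13+0.48j, 0.10+0.08j, -0.41+0.65j],[(-0.06+0.06j), (-0.03-0j), (0.05-0.03j), -0.00-0.02j, 0.09-0.02j],[(0.13-0.37j), (0.11-0.05j), (-0.14+0.25j), 0.04+0.06j, (-0.32+0.3j)],[-0.03+0.56j, -0.14+0.11j, 0.10-0.40j, -0.08-0.07j, 0.33-0.54j],[(0.25-0.29j), (0.12-0j), (-0.22+0.18j), (0.02+0.07j), -0.41+0.16j]] + [[(-0.17+0.19j),  (0.43+0.01j),  0.46-0.03j,  (-0+0.21j),  (-0.1+0j)], [(0.39-0.05j),  (-0.51-0.45j),  -0.57-0.43j,  (0.22-0.25j),  0.12+0.09j], [(-0.6+0.12j),  (0.83+0.63j),  (0.93+0.6j),  -0.31+0.40j,  (-0.2-0.13j)], [0.03+0.36j,  0.42-0.45j,  0.41-0.51j,  (0.22+0.2j),  -0.09+0.11j], [0.34+0.05j,  (-0.32-0.49j),  -0.38-0.49j,  (0.24-0.15j),  0.08+0.10j]] + [[(-0.17-0.19j),0.43-0.01j,0.46+0.03j,-0.00-0.21j,-0.10-0.00j], [(0.39+0.05j),(-0.51+0.45j),(-0.57+0.43j),(0.22+0.25j),(0.12-0.09j)], [(-0.6-0.12j),(0.83-0.63j),0.93-0.60j,-0.31-0.40j,(-0.2+0.13j)], [(0.03-0.36j),(0.42+0.45j),0.41+0.51j,(0.22-0.2j),-0.09-0.11j], [(0.34-0.05j),-0.32+0.49j,(-0.38+0.49j),0.24+0.15j,0.08-0.10j]] + [[0.06+0.00j, -0.24-0.00j, -0.17-0.00j, (-0.01+0j), 0.02+0.00j], [(-0.33-0j), (1.41+0j), (0.97+0j), (0.05-0j), -0.09-0.00j], [(0.29+0j), -1.22-0.00j, (-0.84-0j), -0.04+0.00j, (0.08+0j)], [0j, -0.01-0.00j, -0.01-0.00j, (-0+0j), 0.00+0.00j], [(-0.22-0j), (0.94+0j), 0.65+0.00j, (0.03-0j), -0.06-0.00j]]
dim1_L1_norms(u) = [2.85, 1.56, 3.59, 2.31, 3.31]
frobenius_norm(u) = 3.07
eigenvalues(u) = [(-0.61+0.34j), (-0.61-0.34j), (0.54+0.64j), (0.54-0.64j), (0.56+0j)]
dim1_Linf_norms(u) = [1.0, 0.48, 0.96, 1.0, 0.96]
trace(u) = 0.42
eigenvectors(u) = [[0.65+0.00j, (0.65-0j), (-0.22+0.16j), (-0.22-0.16j), (0.12+0j)],  [(-0.06+0.05j), -0.06-0.05j, 0.43+0.03j, (0.43-0.03j), (-0.67+0j)],  [0.36-0.10j, 0.36+0.10j, (-0.67+0j), (-0.67-0j), 0.58+0.00j],  [-0.54-0.01j, -0.54+0.01j, (-0.04+0.39j), (-0.04-0.39j), 0j],  [(0.3-0.22j), (0.3+0.22j), (0.35+0.13j), 0.35-0.13j, -0.45+0.00j]]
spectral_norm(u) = 2.17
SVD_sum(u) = [[-0.35,  0.84,  0.67,  -0.14,  -0.89], [0.04,  -0.10,  -0.08,  0.02,  0.1], [-0.37,  0.89,  0.71,  -0.15,  -0.94], [-0.11,  0.27,  0.21,  -0.04,  -0.28], [-0.05,  0.13,  0.1,  -0.02,  -0.13]] + [[0.24, 0.11, -0.18, 0.16, -0.15], [0.26, 0.12, -0.19, 0.18, -0.16], [-0.26, -0.12, 0.19, -0.18, 0.16], [-0.22, -0.11, 0.17, -0.15, 0.14], [0.93, 0.44, -0.69, 0.64, -0.57]] + [[0.02, 0.03, 0.04, 0.04, 0.05], [0.14, 0.22, 0.3, 0.27, 0.34], [-0.08, -0.13, -0.18, -0.16, -0.2], [0.27, 0.42, 0.57, 0.51, 0.64], [-0.0, -0.01, -0.01, -0.01, -0.01]] + [[-0.11, 0.03, -0.06, 0.08, 0.01], [-0.10, 0.03, -0.06, 0.08, 0.01], [0.05, -0.02, 0.03, -0.04, -0.01], [0.08, -0.02, 0.04, -0.06, -0.01], [0.09, -0.03, 0.05, -0.07, -0.01]] + [[-0.00, -0.04, 0.03, 0.04, -0.02],[0.0, 0.06, -0.04, -0.06, 0.04],[0.00, 0.05, -0.03, -0.04, 0.03],[-0.00, -0.01, 0.01, 0.01, -0.01],[0.00, 0.00, -0.0, -0.0, 0.00]]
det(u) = 0.20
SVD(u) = [[-0.66, 0.23, -0.06, -0.54, -0.46], [0.08, 0.25, -0.45, -0.51, 0.69], [-0.71, -0.25, 0.26, 0.27, 0.54], [-0.21, -0.21, -0.85, 0.40, -0.16], [-0.1, 0.88, 0.01, 0.46, 0.04]] @ diag([2.172516791595803, 1.702095494665387, 1.3115304940597452, 0.274666998786093, 0.1472668333444865]) @ [[0.24, -0.58, -0.46, 0.1, 0.62], [0.62, 0.29, -0.46, 0.42, -0.38], [-0.24, -0.38, -0.51, -0.46, -0.58], [0.71, -0.2, 0.4, -0.54, -0.09], [0.02, 0.63, -0.39, -0.56, 0.37]]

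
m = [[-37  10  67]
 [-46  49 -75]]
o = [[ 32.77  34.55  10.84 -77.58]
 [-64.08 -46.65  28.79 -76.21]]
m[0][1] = 10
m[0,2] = 67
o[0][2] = 10.84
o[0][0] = 32.77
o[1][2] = 28.79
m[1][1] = 49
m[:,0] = [-37, -46]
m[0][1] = 10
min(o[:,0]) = -64.08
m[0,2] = 67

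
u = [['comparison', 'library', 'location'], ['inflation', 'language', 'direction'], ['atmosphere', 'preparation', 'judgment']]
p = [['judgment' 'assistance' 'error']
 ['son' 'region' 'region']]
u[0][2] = 'location'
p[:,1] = ['assistance', 'region']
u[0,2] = 'location'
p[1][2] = 'region'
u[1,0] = 'inflation'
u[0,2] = 'location'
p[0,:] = ['judgment', 'assistance', 'error']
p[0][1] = 'assistance'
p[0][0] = 'judgment'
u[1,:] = ['inflation', 'language', 'direction']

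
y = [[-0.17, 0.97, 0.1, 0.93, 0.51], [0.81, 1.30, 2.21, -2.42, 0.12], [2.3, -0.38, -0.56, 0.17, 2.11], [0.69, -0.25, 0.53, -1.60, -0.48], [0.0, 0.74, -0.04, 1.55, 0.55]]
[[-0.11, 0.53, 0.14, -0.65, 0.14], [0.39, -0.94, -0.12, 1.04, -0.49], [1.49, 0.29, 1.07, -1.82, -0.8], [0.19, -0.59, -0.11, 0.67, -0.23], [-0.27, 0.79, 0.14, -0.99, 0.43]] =y @ [[0.01, 0.28, 0.13, -0.54, 0.19], [-0.05, 0.33, 0.09, -0.31, -0.04], [-0.26, -0.25, -0.25, 0.41, 0.31], [-0.39, 0.42, -0.07, -0.41, 0.50], [0.65, -0.21, 0.32, -0.19, -0.55]]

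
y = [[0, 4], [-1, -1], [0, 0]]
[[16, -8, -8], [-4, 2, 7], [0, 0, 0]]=y @ [[0, 0, -5], [4, -2, -2]]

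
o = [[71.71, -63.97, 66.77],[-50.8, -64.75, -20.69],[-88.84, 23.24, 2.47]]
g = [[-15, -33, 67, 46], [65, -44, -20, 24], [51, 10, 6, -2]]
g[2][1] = 10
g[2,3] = -2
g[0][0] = -15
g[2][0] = 51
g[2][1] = 10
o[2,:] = [-88.84, 23.24, 2.47]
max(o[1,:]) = -20.69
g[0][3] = 46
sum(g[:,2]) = 53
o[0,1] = -63.97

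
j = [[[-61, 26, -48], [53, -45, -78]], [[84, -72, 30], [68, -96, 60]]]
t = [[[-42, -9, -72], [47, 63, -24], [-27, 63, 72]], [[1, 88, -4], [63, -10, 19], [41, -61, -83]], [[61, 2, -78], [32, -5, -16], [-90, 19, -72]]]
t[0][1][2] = -24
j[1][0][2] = 30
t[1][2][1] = -61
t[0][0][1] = -9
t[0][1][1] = 63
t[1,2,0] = 41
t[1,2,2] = -83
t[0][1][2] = -24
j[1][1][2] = 60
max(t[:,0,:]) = 88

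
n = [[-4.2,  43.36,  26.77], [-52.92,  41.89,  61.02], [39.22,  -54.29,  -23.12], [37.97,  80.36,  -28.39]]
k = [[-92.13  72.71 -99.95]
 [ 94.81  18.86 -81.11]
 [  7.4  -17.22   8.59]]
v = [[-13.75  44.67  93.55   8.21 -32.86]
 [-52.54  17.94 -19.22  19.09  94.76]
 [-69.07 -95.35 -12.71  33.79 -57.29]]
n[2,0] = 39.22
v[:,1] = [44.67, 17.94, -95.35]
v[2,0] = -69.07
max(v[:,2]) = 93.55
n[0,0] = -4.2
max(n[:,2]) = 61.02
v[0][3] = 8.21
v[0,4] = -32.86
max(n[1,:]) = 61.02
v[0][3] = 8.21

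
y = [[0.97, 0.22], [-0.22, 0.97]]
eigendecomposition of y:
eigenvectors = [[0.00-0.71j, 0.00+0.71j], [0.71+0.00j, 0.71-0.00j]]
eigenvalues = [(0.97+0.22j), (0.97-0.22j)]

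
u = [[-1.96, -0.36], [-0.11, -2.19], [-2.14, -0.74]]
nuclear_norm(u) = 5.15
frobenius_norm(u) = 3.73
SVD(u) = [[-0.60, 0.33],  [-0.38, -0.92],  [-0.71, 0.21]] @ diag([3.1439590110381643, 2.0055228088735184]) @ [[0.87, 0.5],[-0.50, 0.87]]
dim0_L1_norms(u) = [4.21, 3.29]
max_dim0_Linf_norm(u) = 2.19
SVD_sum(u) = [[-1.63, -0.94],[-1.03, -0.59],[-1.93, -1.11]] + [[-0.33, 0.58], [0.92, -1.60], [-0.21, 0.37]]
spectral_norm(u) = 3.14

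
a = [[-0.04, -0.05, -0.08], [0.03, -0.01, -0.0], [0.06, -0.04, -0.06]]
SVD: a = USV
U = [[-0.76, 0.62, -0.2], [-0.07, -0.38, -0.92], [-0.65, -0.69, 0.33]]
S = [0.12, 0.08, 0.01]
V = [[-0.09, 0.54, 0.84], [-0.99, 0.0, -0.11], [0.06, 0.84, -0.54]]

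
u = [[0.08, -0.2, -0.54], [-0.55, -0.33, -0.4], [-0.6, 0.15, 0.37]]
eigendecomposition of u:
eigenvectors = [[0.59, -0.35, 0.07], [-0.00, -0.93, -0.93], [-0.80, -0.07, 0.37]]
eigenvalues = [0.81, -0.57, -0.13]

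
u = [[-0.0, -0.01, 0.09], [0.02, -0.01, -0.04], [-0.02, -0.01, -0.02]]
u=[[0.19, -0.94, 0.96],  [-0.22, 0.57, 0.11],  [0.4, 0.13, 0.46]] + [[-0.19, 0.93, -0.87], [0.24, -0.58, -0.15], [-0.42, -0.14, -0.48]]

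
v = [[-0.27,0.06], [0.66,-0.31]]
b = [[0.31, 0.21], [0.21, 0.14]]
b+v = [[0.04, 0.27],  [0.87, -0.17]]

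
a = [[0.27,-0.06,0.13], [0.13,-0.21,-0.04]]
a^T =[[0.27, 0.13],  [-0.06, -0.21],  [0.13, -0.04]]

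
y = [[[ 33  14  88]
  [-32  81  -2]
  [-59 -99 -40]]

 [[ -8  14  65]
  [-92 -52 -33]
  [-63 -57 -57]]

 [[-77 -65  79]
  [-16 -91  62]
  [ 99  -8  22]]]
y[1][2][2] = -57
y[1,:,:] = [[-8, 14, 65], [-92, -52, -33], [-63, -57, -57]]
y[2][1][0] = -16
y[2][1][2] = 62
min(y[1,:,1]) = -57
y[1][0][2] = 65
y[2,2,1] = -8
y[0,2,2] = -40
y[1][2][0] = -63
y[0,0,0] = 33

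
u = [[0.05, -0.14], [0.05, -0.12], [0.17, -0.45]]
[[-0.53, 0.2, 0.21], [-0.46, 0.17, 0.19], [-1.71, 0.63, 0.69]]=u@[[-0.64, 0.24, 0.26], [3.55, -1.32, -1.44]]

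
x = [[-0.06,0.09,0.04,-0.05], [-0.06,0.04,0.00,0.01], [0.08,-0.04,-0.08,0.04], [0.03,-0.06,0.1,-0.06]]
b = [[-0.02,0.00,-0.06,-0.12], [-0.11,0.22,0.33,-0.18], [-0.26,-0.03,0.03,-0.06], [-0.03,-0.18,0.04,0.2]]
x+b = [[-0.08,  0.09,  -0.02,  -0.17], [-0.17,  0.26,  0.33,  -0.17], [-0.18,  -0.07,  -0.05,  -0.02], [0.00,  -0.24,  0.14,  0.14]]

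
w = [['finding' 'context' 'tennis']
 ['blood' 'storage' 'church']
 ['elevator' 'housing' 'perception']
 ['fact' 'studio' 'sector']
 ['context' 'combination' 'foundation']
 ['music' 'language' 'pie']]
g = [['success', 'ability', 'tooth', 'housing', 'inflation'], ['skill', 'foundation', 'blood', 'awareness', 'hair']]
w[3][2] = 'sector'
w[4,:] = ['context', 'combination', 'foundation']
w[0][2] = 'tennis'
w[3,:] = ['fact', 'studio', 'sector']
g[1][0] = 'skill'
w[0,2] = 'tennis'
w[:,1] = ['context', 'storage', 'housing', 'studio', 'combination', 'language']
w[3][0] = 'fact'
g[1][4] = 'hair'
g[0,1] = 'ability'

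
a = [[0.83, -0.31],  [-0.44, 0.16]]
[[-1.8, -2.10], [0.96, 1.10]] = a @[[-2.53, -1.48], [-0.97, 2.82]]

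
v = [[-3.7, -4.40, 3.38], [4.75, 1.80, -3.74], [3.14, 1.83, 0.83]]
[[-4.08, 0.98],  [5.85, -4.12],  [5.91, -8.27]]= v @ [[1.75, -2.44], [-0.06, 0.47], [0.63, -1.77]]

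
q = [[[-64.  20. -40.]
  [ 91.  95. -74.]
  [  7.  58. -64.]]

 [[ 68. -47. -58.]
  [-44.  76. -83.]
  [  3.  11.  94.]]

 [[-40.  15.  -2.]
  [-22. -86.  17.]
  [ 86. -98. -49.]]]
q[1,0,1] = -47.0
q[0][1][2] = -74.0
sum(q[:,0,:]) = -148.0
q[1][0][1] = -47.0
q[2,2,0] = 86.0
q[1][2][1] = 11.0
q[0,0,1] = 20.0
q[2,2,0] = 86.0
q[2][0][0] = -40.0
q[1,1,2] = -83.0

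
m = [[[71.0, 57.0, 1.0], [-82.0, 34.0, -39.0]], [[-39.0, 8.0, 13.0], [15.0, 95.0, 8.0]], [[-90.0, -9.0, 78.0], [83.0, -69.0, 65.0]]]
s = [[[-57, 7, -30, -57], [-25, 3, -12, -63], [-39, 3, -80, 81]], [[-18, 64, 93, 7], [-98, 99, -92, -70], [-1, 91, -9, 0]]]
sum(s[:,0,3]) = -50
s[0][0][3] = -57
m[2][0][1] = -9.0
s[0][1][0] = -25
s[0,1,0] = -25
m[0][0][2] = 1.0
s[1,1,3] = -70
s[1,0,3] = 7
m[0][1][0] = -82.0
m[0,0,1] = 57.0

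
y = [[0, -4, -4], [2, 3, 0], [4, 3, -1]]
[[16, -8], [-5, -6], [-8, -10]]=y @ [[-4, 0], [1, -2], [-5, 4]]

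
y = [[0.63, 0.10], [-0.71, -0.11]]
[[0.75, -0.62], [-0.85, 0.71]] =y @ [[1.31, -1.15], [-0.74, 1.0]]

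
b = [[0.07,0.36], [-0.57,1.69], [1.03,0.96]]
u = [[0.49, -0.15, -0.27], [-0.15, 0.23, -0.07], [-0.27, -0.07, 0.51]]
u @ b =[[-0.16, -0.34], [-0.21, 0.27], [0.55, 0.27]]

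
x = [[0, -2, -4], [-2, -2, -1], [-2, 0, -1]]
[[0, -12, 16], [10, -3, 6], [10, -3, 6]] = x @ [[-5, 0, -1], [0, 0, 0], [0, 3, -4]]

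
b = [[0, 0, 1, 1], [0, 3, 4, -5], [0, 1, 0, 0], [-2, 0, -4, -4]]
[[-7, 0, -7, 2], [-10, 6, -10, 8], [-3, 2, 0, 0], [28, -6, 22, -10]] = b @ [[0, 3, 3, 1], [-3, 2, 0, 0], [-4, 0, -5, 2], [-3, 0, -2, 0]]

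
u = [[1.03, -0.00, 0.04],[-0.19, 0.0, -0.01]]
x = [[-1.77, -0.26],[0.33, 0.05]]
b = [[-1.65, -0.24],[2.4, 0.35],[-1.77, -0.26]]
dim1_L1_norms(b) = [1.89, 2.75, 2.03]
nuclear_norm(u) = 1.05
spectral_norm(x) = 1.82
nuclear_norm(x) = 1.82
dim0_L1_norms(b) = [5.82, 0.85]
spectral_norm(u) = 1.05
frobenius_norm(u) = 1.05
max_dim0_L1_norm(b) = 5.82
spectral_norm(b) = 3.44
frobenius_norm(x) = 1.82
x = u @ b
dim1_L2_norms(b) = [1.67, 2.43, 1.79]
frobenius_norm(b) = 3.44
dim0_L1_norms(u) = [1.22, 0.0, 0.05]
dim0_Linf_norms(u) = [1.03, 0.0, 0.04]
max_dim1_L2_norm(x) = 1.79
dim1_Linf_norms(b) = [1.65, 2.4, 1.77]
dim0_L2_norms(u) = [1.05, 0.0, 0.04]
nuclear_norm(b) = 3.45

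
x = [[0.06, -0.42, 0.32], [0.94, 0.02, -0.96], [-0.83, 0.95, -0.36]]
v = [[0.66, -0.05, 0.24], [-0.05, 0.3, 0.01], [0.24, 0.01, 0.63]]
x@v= [[0.14,  -0.13,  0.21], [0.39,  -0.05,  -0.38], [-0.68,  0.32,  -0.42]]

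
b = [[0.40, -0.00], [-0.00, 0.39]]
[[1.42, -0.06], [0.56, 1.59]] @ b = [[0.57,-0.02],[0.22,0.62]]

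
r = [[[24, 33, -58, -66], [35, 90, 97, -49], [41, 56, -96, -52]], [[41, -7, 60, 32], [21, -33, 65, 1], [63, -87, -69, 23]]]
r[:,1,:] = [[35, 90, 97, -49], [21, -33, 65, 1]]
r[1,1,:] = [21, -33, 65, 1]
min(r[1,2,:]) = -87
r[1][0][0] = 41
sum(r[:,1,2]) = 162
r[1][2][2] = -69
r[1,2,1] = -87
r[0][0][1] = 33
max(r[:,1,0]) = 35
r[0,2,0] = 41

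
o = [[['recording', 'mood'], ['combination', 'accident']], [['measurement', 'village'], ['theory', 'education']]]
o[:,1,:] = [['combination', 'accident'], ['theory', 'education']]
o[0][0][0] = 'recording'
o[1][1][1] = 'education'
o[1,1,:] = ['theory', 'education']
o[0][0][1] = 'mood'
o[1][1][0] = 'theory'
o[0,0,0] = 'recording'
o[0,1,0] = 'combination'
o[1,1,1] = 'education'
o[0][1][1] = 'accident'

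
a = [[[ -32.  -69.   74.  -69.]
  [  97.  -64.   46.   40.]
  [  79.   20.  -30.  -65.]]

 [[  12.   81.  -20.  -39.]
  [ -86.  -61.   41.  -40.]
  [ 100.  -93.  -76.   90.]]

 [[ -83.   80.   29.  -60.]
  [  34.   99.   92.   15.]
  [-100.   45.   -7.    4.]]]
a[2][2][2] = -7.0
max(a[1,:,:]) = 100.0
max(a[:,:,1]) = 99.0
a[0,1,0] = 97.0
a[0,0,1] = -69.0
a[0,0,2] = 74.0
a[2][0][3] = -60.0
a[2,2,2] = -7.0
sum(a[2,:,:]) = 148.0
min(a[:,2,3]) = -65.0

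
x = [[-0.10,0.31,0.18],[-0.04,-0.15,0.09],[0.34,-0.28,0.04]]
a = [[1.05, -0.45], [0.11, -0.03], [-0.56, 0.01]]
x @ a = [[-0.17, 0.04], [-0.11, 0.02], [0.30, -0.14]]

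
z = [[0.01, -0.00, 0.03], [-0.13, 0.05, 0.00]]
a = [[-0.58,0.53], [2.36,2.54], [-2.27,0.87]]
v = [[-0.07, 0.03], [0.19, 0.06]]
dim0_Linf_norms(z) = [0.13, 0.05, 0.03]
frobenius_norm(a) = 4.31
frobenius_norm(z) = 0.14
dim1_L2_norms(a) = [0.79, 3.47, 2.43]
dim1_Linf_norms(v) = [0.07, 0.19]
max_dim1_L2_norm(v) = 0.2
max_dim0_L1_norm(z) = 0.14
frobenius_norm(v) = 0.21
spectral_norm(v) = 0.21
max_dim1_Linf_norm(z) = 0.13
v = z @ a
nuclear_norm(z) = 0.17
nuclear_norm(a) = 5.93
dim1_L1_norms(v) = [0.1, 0.25]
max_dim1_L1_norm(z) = 0.18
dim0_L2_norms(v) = [0.2, 0.07]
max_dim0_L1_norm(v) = 0.26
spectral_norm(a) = 3.66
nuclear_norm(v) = 0.26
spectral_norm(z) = 0.14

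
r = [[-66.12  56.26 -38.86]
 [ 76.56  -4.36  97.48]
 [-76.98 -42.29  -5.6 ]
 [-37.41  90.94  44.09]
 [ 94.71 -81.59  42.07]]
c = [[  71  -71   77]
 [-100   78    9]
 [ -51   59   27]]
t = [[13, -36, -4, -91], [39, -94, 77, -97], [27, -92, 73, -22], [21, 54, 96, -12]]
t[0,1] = -36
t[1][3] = -97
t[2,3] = -22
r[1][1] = -4.36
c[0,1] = -71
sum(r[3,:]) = 97.62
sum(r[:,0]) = -9.240000000000009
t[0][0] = 13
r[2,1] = -42.29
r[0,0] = -66.12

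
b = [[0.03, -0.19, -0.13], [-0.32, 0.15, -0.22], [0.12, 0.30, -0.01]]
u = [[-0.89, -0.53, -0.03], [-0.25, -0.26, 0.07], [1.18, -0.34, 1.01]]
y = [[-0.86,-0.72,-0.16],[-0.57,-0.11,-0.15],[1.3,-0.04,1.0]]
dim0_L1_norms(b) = [0.47, 0.64, 0.36]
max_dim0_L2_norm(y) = 1.66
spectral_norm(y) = 1.94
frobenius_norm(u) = 1.93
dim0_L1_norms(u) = [2.32, 1.13, 1.11]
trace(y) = 0.03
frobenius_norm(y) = 2.08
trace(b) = 0.17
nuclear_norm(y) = 2.82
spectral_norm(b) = 0.42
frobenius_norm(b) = 0.58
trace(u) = -0.14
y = u + b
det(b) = 0.02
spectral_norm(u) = 1.73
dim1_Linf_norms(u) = [0.89, 0.26, 1.18]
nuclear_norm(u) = 2.61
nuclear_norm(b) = 0.93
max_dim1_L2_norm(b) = 0.42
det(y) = -0.20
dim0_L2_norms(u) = [1.5, 0.68, 1.01]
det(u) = 0.02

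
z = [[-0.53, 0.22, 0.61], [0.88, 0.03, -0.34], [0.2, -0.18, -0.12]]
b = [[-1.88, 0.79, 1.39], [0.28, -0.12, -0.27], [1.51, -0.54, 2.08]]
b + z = [[-2.41,1.01,2.0], [1.16,-0.09,-0.61], [1.71,-0.72,1.96]]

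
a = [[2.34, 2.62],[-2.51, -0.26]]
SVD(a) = [[-0.84, 0.54],[0.54, 0.84]] @ diag([4.0689824802871275, 1.4666565975430008]) @ [[-0.82, -0.58], [-0.58, 0.82]]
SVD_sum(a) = [[2.80, 1.97], [-1.80, -1.27]] + [[-0.46, 0.65],[-0.71, 1.01]]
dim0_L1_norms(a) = [4.85, 2.88]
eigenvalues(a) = [(1.04+2.21j), (1.04-2.21j)]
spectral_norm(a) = 4.07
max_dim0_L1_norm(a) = 4.85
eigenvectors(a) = [[0.71+0.00j, 0.71-0.00j], [-0.35+0.60j, (-0.35-0.6j)]]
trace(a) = 2.08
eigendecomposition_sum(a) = [[(1.17+0.8j),(1.31-0.62j)], [-1.25+0.59j,(-0.13+1.41j)]] + [[(1.17-0.8j), 1.31+0.62j], [(-1.25-0.59j), (-0.13-1.41j)]]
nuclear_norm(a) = 5.54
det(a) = 5.97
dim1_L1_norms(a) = [4.96, 2.77]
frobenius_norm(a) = 4.33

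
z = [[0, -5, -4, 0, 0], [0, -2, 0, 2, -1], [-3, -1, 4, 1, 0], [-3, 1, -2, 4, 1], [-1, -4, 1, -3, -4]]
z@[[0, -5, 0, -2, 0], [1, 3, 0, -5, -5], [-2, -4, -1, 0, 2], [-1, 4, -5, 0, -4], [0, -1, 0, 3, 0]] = [[3, 1, 4, 25, 17], [-4, 3, -10, 7, 2], [-10, 0, -9, 11, 9], [1, 41, -18, 4, -25], [-3, -19, 14, 10, 34]]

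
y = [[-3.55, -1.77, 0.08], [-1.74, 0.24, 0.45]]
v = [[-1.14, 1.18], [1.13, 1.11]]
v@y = [[1.99, 2.3, 0.44], [-5.94, -1.73, 0.59]]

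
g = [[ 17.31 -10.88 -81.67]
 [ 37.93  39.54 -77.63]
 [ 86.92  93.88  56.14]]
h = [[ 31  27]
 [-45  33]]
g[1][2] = -77.63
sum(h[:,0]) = -14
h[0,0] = 31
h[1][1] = 33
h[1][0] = -45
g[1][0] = 37.93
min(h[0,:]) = 27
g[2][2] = 56.14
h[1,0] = -45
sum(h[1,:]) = -12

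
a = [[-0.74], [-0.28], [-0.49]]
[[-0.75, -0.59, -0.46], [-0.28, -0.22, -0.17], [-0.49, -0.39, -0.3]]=a @ [[1.01,0.80,0.62]]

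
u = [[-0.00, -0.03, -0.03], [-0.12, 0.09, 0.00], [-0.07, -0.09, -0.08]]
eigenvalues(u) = [0.11, 0.02, -0.12]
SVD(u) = [[0.16, 0.23, -0.96], [-0.98, 0.19, -0.12], [0.15, 0.95, 0.26]] @ diag([0.151328510338195, 0.1438500938484894, 0.010335978841095848]) @ [[0.7, -0.7, -0.11], [-0.62, -0.53, -0.58], [-0.35, -0.48, 0.81]]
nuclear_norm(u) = 0.31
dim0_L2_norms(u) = [0.14, 0.13, 0.09]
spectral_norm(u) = 0.15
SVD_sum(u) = [[0.02, -0.02, -0.0], [-0.1, 0.1, 0.02], [0.02, -0.02, -0.0]] + [[-0.02, -0.02, -0.02], [-0.02, -0.01, -0.02], [-0.09, -0.07, -0.08]] + [[0.0,  0.0,  -0.01], [0.0,  0.00,  -0.0], [-0.00,  -0.0,  0.00]]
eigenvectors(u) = [[0.15, -0.34, 0.28], [-0.91, -0.56, 0.17], [0.38, 0.76, 0.94]]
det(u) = -0.00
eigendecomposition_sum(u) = [[0.02, -0.02, -0.0], [-0.12, 0.1, 0.02], [0.05, -0.04, -0.01]] + [[0.01, 0.0, -0.00], [0.02, 0.00, -0.01], [-0.02, -0.0, 0.01]] + [[-0.03,-0.01,-0.02],[-0.02,-0.01,-0.01],[-0.1,-0.05,-0.08]]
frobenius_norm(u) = 0.21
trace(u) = 0.01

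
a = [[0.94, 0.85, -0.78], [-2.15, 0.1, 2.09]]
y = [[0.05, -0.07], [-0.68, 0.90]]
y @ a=[[0.2, 0.04, -0.19], [-2.57, -0.49, 2.41]]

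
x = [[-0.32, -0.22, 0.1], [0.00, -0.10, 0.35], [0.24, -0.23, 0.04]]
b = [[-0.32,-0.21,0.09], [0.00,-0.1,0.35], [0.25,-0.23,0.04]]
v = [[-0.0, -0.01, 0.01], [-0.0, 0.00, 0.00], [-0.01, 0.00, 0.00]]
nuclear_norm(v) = 0.02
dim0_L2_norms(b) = [0.41, 0.33, 0.36]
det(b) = -0.04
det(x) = -0.04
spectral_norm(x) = 0.45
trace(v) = 0.00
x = v + b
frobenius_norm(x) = 0.64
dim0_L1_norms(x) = [0.56, 0.55, 0.49]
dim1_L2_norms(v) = [0.01, 0.0, 0.01]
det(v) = 0.00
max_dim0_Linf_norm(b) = 0.35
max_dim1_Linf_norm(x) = 0.35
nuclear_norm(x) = 1.07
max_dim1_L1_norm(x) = 0.64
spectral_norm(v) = 0.01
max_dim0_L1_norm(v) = 0.01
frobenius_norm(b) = 0.64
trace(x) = -0.38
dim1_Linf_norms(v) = [0.01, 0.0, 0.01]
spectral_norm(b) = 0.44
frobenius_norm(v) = 0.02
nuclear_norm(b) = 1.07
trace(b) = -0.38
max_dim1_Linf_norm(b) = 0.35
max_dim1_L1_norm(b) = 0.62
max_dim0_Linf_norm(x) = 0.35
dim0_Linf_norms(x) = [0.32, 0.23, 0.35]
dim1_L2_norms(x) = [0.4, 0.36, 0.33]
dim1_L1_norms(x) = [0.64, 0.45, 0.51]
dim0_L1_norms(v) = [0.01, 0.01, 0.01]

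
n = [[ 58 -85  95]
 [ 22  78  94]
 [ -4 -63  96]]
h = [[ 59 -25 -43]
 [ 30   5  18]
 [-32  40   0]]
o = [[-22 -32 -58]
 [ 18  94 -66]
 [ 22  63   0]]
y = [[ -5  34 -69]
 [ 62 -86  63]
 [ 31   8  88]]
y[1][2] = 63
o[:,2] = [-58, -66, 0]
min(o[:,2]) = -66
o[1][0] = 18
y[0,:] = [-5, 34, -69]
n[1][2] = 94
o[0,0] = -22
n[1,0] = 22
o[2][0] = 22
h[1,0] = 30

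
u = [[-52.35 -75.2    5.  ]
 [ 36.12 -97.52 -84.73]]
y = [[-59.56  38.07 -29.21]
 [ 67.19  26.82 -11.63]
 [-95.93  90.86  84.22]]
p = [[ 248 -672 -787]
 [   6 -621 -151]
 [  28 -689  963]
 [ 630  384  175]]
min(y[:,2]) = -29.21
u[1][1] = -97.52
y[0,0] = -59.56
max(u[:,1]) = -75.2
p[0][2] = -787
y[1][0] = 67.19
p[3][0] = 630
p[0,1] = -672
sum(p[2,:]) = 302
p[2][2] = 963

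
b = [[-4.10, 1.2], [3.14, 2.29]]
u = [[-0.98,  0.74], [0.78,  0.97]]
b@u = [[4.95, -1.87], [-1.29, 4.54]]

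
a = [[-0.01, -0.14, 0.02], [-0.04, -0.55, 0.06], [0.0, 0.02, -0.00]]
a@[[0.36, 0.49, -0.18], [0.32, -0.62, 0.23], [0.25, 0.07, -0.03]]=[[-0.04, 0.08, -0.03], [-0.18, 0.33, -0.12], [0.01, -0.01, 0.0]]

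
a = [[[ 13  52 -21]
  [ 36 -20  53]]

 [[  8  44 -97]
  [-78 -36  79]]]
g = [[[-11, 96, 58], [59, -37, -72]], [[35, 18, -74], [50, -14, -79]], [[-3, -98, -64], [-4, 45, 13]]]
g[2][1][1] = 45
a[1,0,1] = 44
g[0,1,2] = -72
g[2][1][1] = 45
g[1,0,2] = -74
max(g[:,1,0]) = 59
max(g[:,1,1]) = 45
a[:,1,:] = [[36, -20, 53], [-78, -36, 79]]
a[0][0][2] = -21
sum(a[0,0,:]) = 44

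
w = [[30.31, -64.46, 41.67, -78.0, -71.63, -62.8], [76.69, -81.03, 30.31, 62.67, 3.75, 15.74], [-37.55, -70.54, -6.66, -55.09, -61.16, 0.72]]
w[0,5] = -62.8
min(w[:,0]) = -37.55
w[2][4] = -61.16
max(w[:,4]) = 3.75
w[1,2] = 30.31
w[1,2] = 30.31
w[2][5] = 0.72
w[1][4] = 3.75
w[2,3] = -55.09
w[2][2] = -6.66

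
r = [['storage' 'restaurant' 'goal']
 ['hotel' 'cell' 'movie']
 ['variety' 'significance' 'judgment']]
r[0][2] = 'goal'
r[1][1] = 'cell'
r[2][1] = 'significance'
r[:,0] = ['storage', 'hotel', 'variety']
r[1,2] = 'movie'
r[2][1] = 'significance'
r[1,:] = ['hotel', 'cell', 'movie']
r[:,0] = ['storage', 'hotel', 'variety']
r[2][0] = 'variety'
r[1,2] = 'movie'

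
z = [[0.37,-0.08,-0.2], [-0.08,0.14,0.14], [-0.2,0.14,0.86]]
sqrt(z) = [[0.59, -0.07, -0.13], [-0.07, 0.35, 0.1], [-0.13, 0.10, 0.91]]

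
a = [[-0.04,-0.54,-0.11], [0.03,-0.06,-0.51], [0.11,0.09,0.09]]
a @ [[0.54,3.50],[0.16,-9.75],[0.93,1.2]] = [[-0.21, 4.99],[-0.47, 0.08],[0.16, -0.38]]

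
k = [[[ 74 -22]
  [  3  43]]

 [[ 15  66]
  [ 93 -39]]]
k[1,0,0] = 15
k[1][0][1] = 66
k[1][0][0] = 15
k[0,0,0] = 74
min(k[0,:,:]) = -22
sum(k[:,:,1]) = 48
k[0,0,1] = -22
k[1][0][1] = 66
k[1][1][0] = 93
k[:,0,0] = [74, 15]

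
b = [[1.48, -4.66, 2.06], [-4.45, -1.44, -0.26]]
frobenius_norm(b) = 7.08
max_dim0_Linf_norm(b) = 4.66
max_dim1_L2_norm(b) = 5.31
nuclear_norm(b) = 9.99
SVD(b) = [[-1.0,0.07],  [0.07,1.00]] @ diag([5.308175518773097, 4.681513928410119]) @ [[-0.33,0.86,-0.39], [-0.93,-0.37,-0.03]]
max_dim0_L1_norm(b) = 6.1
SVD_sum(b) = [[1.77, -4.55, 2.07], [-0.12, 0.3, -0.14]] + [[-0.29, -0.11, -0.01], [-4.33, -1.74, -0.12]]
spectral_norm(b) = 5.31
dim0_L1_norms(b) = [5.93, 6.1, 2.32]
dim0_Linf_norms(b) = [4.45, 4.66, 2.06]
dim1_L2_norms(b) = [5.31, 4.68]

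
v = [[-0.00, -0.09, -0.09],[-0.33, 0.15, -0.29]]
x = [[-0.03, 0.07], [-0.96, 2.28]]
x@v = [[-0.02, 0.01, -0.02], [-0.75, 0.43, -0.57]]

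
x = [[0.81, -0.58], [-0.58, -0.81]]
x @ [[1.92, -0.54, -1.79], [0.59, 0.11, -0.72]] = [[1.21, -0.5, -1.03], [-1.59, 0.22, 1.62]]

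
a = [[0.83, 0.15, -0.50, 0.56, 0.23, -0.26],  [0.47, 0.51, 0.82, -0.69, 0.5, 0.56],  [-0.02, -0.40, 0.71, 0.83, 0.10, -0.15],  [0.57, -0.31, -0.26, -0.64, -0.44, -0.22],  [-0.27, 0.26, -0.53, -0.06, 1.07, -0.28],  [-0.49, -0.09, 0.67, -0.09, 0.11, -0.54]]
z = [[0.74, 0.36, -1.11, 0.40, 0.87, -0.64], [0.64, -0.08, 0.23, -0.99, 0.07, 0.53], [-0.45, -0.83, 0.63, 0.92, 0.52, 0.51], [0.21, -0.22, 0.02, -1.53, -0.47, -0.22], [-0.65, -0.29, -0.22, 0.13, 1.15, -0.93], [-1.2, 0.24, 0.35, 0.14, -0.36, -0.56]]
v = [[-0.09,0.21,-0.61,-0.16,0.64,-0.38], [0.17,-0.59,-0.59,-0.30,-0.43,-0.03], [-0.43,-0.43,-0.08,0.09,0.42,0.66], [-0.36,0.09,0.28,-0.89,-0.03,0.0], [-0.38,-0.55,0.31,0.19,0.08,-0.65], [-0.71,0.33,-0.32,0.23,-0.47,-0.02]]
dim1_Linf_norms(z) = [1.11, 0.99, 0.92, 1.53, 1.15, 1.2]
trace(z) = 0.35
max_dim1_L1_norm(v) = 2.16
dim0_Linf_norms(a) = [0.83, 0.51, 0.82, 0.83, 1.07, 0.56]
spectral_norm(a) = 1.57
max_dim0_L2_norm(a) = 1.49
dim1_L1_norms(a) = [2.53, 3.55, 2.21, 2.44, 2.47, 1.99]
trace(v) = -1.59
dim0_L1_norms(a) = [2.65, 1.72, 3.49, 2.87, 2.45, 2.01]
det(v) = 1.00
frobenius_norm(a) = 2.96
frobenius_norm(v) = 2.45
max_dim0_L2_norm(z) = 2.09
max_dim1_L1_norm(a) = 3.55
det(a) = 0.92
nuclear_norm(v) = 6.00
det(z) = 0.07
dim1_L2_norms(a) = [1.18, 1.48, 1.18, 1.07, 1.28, 1.0]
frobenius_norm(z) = 3.90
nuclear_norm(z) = 7.95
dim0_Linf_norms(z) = [1.2, 0.83, 1.11, 1.53, 1.15, 0.93]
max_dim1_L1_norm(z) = 4.12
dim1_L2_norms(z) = [1.8, 1.32, 1.63, 1.64, 1.66, 1.44]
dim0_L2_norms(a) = [1.24, 0.78, 1.49, 1.38, 1.29, 0.91]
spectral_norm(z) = 2.46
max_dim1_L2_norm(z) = 1.8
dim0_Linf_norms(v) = [0.71, 0.59, 0.61, 0.89, 0.64, 0.66]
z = a + v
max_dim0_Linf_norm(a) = 1.07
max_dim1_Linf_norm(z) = 1.53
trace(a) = 1.94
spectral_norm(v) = 1.01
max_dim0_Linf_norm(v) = 0.89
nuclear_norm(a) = 6.73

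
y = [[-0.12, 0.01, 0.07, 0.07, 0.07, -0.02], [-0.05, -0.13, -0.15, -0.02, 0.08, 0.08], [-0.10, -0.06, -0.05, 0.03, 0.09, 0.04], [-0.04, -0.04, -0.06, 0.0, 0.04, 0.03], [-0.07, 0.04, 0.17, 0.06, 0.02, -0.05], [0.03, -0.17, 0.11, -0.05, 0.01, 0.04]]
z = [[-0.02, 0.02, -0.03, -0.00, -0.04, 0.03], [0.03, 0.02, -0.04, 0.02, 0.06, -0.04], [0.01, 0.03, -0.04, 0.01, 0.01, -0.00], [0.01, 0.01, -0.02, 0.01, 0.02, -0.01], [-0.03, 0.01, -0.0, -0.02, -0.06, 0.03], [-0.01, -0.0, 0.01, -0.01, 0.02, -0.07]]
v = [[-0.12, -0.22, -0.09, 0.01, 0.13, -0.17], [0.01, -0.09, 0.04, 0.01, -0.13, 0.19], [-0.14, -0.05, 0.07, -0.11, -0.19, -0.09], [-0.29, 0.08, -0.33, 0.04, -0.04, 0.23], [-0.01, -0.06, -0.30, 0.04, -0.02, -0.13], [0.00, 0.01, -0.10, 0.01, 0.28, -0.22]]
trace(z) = -0.16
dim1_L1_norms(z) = [0.14, 0.21, 0.1, 0.08, 0.15, 0.12]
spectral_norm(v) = 0.54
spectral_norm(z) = 0.14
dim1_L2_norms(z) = [0.06, 0.09, 0.05, 0.03, 0.08, 0.07]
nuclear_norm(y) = 0.79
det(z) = 0.00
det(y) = -0.00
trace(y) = -0.24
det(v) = -0.00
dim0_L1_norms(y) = [0.41, 0.45, 0.61, 0.23, 0.31, 0.26]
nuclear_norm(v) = 1.83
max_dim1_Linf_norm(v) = 0.33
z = y @ v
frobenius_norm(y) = 0.46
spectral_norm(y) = 0.32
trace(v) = -0.34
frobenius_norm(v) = 0.88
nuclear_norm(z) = 0.28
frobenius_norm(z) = 0.17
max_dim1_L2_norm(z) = 0.09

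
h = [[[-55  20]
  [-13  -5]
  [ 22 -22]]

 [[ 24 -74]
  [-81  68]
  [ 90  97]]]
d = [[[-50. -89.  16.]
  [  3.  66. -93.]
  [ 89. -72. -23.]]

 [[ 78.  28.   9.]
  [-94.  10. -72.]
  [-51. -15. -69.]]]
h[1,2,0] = 90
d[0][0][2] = 16.0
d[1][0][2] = 9.0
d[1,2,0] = -51.0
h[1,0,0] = 24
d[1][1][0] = -94.0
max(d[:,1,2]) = -72.0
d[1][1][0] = -94.0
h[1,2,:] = [90, 97]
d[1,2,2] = -69.0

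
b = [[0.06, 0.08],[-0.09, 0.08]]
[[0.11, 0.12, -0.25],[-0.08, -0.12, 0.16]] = b @ [[1.24, 1.58, -2.74],[0.45, 0.27, -1.09]]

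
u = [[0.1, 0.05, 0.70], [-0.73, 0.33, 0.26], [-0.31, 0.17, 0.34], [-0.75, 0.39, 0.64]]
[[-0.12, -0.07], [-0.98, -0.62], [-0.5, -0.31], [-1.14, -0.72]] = u@[[1.06, 0.67], [-0.41, -0.26], [-0.29, -0.18]]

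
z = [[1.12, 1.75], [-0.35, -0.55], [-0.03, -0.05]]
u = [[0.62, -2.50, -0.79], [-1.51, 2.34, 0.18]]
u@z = [[1.59,2.5], [-2.52,-3.94]]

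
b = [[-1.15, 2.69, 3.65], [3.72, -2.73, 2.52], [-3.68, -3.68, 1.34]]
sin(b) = [[37.16, 26.46, 11.18], [30.82, 23.93, 4.67], [-7.02, -12.98, 59.62]]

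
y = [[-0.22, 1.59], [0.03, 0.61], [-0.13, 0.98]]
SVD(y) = [[-0.81,0.28], [-0.30,-0.95], [-0.5,0.12]] @ diag([1.978714513917438, 0.10718615774658521]) @ [[0.12,-0.99],  [-0.99,-0.12]]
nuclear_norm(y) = 2.09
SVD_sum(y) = [[-0.19, 1.59], [-0.07, 0.60], [-0.12, 0.98]] + [[-0.03, -0.00], [0.1, 0.01], [-0.01, -0.00]]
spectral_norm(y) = 1.98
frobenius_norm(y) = 1.98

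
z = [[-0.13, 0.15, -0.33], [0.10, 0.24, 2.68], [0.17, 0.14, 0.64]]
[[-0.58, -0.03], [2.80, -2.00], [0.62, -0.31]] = z @ [[0.32, 1.47], [-1.1, -0.57], [1.13, -0.75]]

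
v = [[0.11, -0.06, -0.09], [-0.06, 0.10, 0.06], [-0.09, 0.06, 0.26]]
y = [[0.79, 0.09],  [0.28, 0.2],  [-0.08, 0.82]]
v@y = [[0.08, -0.08], [-0.02, 0.06], [-0.08, 0.22]]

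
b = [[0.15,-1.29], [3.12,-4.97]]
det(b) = 3.279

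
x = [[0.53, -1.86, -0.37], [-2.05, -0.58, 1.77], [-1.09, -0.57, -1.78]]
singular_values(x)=[2.82, 2.28, 1.75]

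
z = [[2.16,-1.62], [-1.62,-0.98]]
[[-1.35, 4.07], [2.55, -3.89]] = z @ [[-1.15, 2.17],[-0.7, 0.38]]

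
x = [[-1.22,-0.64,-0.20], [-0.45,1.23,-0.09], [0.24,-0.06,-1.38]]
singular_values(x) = [1.45, 1.4, 1.26]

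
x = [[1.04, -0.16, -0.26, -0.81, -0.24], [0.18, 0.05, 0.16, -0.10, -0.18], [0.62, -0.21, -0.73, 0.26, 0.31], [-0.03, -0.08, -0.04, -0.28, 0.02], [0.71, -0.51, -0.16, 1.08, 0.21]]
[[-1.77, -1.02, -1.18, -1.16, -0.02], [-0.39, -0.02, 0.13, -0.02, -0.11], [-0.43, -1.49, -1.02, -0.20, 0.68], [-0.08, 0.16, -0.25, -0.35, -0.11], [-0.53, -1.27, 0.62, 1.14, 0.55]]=x @ [[-0.91, -1.54, -0.12, -0.25, -0.11], [0.83, -0.90, -0.27, -0.29, -0.09], [0.38, 0.37, 1.73, 0.32, -1.17], [0.22, -0.30, 0.74, 1.26, 0.53], [1.71, -1.2, 0.22, -0.65, -0.86]]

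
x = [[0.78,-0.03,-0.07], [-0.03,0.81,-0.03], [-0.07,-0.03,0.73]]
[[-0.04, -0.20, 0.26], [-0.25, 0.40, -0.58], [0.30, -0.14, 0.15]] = x@[[-0.03, -0.26, 0.33], [-0.29, 0.48, -0.7], [0.39, -0.20, 0.21]]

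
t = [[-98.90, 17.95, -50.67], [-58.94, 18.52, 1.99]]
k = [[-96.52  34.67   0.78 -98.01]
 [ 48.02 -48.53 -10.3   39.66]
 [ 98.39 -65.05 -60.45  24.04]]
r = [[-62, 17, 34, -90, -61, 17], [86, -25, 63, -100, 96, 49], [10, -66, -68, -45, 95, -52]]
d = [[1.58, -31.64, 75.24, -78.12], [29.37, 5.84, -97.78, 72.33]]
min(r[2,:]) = -68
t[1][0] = -58.94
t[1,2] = 1.99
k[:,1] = [34.67, -48.53, -65.05]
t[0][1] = 17.95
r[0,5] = 17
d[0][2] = 75.24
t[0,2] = -50.67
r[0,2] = 34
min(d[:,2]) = -97.78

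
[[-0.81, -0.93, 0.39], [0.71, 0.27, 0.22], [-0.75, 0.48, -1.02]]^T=[[-0.81, 0.71, -0.75], [-0.93, 0.27, 0.48], [0.39, 0.22, -1.02]]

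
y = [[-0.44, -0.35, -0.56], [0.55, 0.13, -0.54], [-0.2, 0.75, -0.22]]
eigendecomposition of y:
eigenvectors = [[(-0.82+0j),(-0.09-0.44j),(-0.09+0.44j)], [0.17+0.00j,-0.68+0.00j,-0.68-0.00j], [-0.55+0.00j,(-0.12+0.56j),(-0.12-0.56j)]]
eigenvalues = [(-0.75+0j), (0.11+0.8j), (0.11-0.8j)]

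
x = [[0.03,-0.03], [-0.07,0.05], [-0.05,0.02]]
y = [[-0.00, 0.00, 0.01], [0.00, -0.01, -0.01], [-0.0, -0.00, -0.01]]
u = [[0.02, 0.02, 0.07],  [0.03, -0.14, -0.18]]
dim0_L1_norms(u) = [0.05, 0.16, 0.25]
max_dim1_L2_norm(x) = 0.09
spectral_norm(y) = 0.02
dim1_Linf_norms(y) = [0.01, 0.01, 0.01]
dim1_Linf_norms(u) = [0.07, 0.18]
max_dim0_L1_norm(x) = 0.15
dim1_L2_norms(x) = [0.04, 0.09, 0.05]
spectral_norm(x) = 0.11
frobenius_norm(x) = 0.11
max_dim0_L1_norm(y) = 0.03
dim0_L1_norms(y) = [0.0, 0.01, 0.03]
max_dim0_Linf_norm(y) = 0.01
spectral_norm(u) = 0.24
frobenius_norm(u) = 0.24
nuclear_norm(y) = 0.03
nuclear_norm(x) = 0.12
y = x @ u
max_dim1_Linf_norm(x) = 0.07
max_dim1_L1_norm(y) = 0.02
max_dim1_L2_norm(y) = 0.01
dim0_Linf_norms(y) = [0.0, 0.01, 0.01]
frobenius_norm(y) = 0.02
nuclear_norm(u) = 0.28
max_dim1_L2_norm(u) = 0.23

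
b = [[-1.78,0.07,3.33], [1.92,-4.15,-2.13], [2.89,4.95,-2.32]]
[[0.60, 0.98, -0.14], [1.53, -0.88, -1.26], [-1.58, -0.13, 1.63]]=b @ [[0.45, 0.09, -0.04],[-0.38, 0.08, 0.32],[0.43, 0.34, -0.07]]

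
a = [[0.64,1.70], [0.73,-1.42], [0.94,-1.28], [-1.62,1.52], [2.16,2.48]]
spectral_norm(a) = 3.93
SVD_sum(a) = [[0.48, 1.74], [-0.31, -1.14], [-0.26, -0.95], [0.27, 1.00], [0.78, 2.86]] + [[0.16, -0.04],  [1.04, -0.28],  [1.20, -0.33],  [-1.89, 0.52],  [1.38, -0.38]]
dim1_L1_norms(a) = [2.34, 2.15, 2.22, 3.14, 4.64]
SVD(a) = [[0.46, 0.06], [-0.30, 0.37], [-0.25, 0.42], [0.26, -0.67], [0.75, 0.49]] @ diag([3.934790436772039, 2.9392387141379492]) @ [[0.26, 0.96],[0.96, -0.26]]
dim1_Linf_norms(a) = [1.7, 1.42, 1.28, 1.62, 2.48]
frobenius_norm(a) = 4.91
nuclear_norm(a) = 6.87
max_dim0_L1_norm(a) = 8.4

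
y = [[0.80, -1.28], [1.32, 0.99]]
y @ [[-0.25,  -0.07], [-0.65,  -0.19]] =[[0.63,0.19], [-0.97,-0.28]]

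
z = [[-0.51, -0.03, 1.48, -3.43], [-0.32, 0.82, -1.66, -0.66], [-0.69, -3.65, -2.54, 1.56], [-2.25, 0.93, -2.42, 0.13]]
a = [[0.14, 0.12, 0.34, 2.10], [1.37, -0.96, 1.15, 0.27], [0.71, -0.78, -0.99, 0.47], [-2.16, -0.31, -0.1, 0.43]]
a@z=[[-5.07, 0.81, -5.94, 0.24], [-1.79, -4.77, 0.05, -2.24], [-0.49, 3.39, 3.72, -3.4], [0.3, 0.58, -3.47, 7.51]]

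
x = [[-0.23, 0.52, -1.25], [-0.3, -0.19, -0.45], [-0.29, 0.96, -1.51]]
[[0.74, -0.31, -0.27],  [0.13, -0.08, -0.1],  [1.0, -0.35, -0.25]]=x@[[0.07,-0.21,-0.36],  [0.32,0.04,0.21],  [-0.47,0.30,0.37]]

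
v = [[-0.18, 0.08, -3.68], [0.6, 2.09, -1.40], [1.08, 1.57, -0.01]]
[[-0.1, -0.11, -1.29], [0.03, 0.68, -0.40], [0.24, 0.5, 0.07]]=v @[[0.32, -0.07, 0.01],[-0.07, 0.37, 0.04],[0.01, 0.04, 0.35]]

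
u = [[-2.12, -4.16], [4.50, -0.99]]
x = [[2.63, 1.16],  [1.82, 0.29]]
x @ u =[[-0.36, -12.09], [-2.55, -7.86]]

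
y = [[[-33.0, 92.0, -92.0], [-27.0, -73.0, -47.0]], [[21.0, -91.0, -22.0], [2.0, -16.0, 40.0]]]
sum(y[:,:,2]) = -121.0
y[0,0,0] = -33.0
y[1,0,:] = [21.0, -91.0, -22.0]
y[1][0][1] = -91.0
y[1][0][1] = -91.0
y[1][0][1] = -91.0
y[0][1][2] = -47.0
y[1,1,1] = -16.0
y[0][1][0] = -27.0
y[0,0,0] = -33.0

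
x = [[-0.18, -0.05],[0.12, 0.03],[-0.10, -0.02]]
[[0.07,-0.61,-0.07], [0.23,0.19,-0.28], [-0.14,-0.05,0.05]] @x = [[-0.08,-0.02], [0.01,-0.0], [0.01,0.00]]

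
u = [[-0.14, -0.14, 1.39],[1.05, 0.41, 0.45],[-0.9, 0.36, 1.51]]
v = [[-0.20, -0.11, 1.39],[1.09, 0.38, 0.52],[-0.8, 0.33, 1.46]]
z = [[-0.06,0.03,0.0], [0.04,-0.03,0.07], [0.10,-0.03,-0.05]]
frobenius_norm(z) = 0.16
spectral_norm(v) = 2.16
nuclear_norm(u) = 3.92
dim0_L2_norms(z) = [0.12, 0.05, 0.09]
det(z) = 0.00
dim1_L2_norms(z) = [0.07, 0.09, 0.12]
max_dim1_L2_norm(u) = 1.79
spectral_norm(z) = 0.13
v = z + u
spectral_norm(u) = 2.21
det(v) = 1.07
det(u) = 1.25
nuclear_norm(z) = 0.22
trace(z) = -0.14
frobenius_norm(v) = 2.54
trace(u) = 1.78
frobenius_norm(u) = 2.58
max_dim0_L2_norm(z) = 0.12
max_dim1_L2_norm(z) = 0.12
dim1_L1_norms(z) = [0.09, 0.14, 0.18]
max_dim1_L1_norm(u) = 2.77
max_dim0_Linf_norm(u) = 1.51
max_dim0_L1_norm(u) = 3.35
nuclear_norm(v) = 3.83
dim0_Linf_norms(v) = [1.09, 0.38, 1.46]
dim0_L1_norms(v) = [2.09, 0.82, 3.37]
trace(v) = 1.64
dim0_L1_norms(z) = [0.2, 0.09, 0.12]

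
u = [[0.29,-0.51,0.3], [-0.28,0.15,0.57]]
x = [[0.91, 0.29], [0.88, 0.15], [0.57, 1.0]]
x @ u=[[0.18, -0.42, 0.44],[0.21, -0.43, 0.35],[-0.11, -0.14, 0.74]]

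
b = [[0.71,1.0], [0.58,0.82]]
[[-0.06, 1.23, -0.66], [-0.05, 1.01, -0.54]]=b@[[-0.64, 0.64, -1.37], [0.39, 0.78, 0.31]]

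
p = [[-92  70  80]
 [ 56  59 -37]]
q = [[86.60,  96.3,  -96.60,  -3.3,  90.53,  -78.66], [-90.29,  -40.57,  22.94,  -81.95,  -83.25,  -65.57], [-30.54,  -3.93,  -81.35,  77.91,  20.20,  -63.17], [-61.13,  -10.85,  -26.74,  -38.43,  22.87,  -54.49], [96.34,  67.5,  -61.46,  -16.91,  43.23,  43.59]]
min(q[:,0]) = -90.29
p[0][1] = 70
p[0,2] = 80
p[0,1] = 70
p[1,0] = 56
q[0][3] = -3.3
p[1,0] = 56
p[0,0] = -92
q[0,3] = -3.3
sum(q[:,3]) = -62.68000000000001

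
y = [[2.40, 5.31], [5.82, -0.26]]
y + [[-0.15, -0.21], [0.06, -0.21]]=[[2.25, 5.1], [5.88, -0.47]]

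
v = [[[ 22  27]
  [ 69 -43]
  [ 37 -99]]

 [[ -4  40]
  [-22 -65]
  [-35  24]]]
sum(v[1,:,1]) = -1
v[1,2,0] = -35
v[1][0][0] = -4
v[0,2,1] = -99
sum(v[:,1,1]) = -108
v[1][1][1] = -65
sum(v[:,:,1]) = -116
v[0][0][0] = 22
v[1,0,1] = 40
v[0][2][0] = 37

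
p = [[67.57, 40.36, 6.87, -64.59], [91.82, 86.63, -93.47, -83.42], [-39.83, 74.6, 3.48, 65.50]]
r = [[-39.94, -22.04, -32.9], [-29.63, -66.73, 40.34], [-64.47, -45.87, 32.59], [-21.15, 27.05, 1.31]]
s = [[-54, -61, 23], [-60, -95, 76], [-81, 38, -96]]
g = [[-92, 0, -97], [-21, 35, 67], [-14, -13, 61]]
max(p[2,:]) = 74.6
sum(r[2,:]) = -77.75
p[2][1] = 74.6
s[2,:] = [-81, 38, -96]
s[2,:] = [-81, 38, -96]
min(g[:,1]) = -13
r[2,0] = -64.47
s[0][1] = -61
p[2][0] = -39.83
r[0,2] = -32.9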